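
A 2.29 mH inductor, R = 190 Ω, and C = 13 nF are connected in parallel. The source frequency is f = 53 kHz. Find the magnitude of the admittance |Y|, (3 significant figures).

6.07 mS

ω = 2πf = 333000 rad/s
X_L = ωL = 763 Ω
X_C = 1/(ωC) = 231 Ω
Parallel: admittances add. Y = 1/R + 1/(jωL) + jωC
Y = (0.00526 + j0.00302) S
|Y| = 0.00607 S → |Z| = 1/|Y| = 165 Ω, ∠Z = −∠Y = -29.8°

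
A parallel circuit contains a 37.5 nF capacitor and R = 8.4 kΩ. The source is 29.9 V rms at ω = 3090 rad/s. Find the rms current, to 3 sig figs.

X_C = 1/(ωC) = 8630 Ω
Parallel: admittances add. Y = 1/R + jωC
Y = (0.000119 + j0.000116) S
|Y| = 0.000166 S → |Z| = 1/|Y| = 6020 Ω, ∠Z = −∠Y = -44.2°
I = V/|Z| = 29.9/6020 = 4.97 mA

4.97 mA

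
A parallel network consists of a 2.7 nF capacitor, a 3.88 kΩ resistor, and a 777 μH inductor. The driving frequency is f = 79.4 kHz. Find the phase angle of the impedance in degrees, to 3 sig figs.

78.2°

ω = 2πf = 498900 rad/s
X_L = ωL = 388 Ω
X_C = 1/(ωC) = 742 Ω
Parallel: admittances add. Y = 1/R + 1/(jωL) + jωC
Y = (0.000258 − j0.00123) S
|Y| = 0.00126 S → |Z| = 1/|Y| = 794 Ω, ∠Z = −∠Y = 78.2°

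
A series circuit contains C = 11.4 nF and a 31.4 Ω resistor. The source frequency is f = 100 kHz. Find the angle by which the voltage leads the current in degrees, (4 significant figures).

-77.32°

ω = 2πf = 628300 rad/s
X_C = 1/(ωC) = 139.6 Ω
Z = 31.40 − j139.6 Ω
|Z| = √(31.40² + 139.6²) = 143.1 Ω
∠Z = arctan(-139.6/31.40) = -77.32°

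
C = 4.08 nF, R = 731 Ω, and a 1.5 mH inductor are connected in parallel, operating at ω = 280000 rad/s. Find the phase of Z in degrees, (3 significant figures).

X_L = ωL = 420 Ω
X_C = 1/(ωC) = 875 Ω
Parallel: admittances add. Y = 1/R + 1/(jωL) + jωC
Y = (0.00137 − j0.00124) S
|Y| = 0.00185 S → |Z| = 1/|Y| = 542 Ω, ∠Z = −∠Y = 42.2°

42.2°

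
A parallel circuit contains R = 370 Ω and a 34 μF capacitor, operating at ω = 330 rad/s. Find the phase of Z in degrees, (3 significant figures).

-76.5°

X_C = 1/(ωC) = 89.1 Ω
Parallel: admittances add. Y = 1/R + jωC
Y = (0.00270 + j0.0112) S
|Y| = 0.0115 S → |Z| = 1/|Y| = 86.6 Ω, ∠Z = −∠Y = -76.5°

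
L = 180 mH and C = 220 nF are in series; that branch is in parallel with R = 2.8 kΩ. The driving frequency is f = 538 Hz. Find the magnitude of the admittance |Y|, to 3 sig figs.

ω = 2πf = 3380 rad/s
X_L = ωL = 608 Ω
X_C = 1/(ωC) = 1340 Ω
Branch 1: Z₁ = R = 2800 Ω
Branch 2 (series LC): Z₂ = j(X_L − X_C) = −j736 Ω
Parallel: Z = Z₁Z₂/(Z₁+Z₂), |Z| = 712 Ω, ∠Z = -75.3°
|Y| = 1/|Z| = 1.40 mS

1.40 mS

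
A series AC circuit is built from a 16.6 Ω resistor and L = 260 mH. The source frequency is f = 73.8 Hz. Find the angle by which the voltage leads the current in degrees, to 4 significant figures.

82.16°

ω = 2πf = 463.7 rad/s
X_L = ωL = 120.6 Ω
Z = 16.60 + j120.6 Ω
|Z| = √(16.60² + 120.6²) = 121.7 Ω
∠Z = arctan(120.6/16.60) = 82.16°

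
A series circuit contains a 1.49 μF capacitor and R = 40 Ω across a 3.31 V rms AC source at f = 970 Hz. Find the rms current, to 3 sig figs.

28.3 mA

ω = 2πf = 6095 rad/s
X_C = 1/(ωC) = 110 Ω
Z = 40.0 − j110 Ω
|Z| = √(40.0² + 110²) = 117 Ω
I = V/|Z| = 3.31/117 = 28.3 mA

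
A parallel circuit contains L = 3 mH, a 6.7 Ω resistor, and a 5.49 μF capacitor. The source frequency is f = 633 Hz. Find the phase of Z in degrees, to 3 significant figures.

22.5°

ω = 2πf = 3977 rad/s
X_L = ωL = 11.9 Ω
X_C = 1/(ωC) = 45.8 Ω
Parallel: admittances add. Y = 1/R + 1/(jωL) + jωC
Y = (0.149 − j0.0620) S
|Y| = 0.162 S → |Z| = 1/|Y| = 6.19 Ω, ∠Z = −∠Y = 22.5°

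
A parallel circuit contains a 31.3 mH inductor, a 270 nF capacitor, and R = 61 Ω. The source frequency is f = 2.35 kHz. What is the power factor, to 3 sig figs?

ω = 2πf = 14770 rad/s
X_L = ωL = 462 Ω
X_C = 1/(ωC) = 251 Ω
Parallel: admittances add. Y = 1/R + 1/(jωL) + jωC
Y = (0.0164 + j0.00182) S
|Y| = 0.0165 S → |Z| = 1/|Y| = 60.6 Ω, ∠Z = −∠Y = -6.35°
cos φ = cos(-6.35°) = 0.994

0.994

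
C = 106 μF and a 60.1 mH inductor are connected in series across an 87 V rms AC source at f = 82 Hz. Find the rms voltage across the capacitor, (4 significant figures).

125.9 V

ω = 2πf = 515.2 rad/s
X_L = ωL = 30.96 Ω
X_C = 1/(ωC) = 18.31 Ω
Net reactance X = X_L − X_C = 12.65 Ω
Z = j12.65 Ω
|Z| = √(0² + 12.65²) = 12.65 Ω
I = V/|Z| = 6.875 A
V_C = I·|Z_C| = 6.875 × 18.31 = 125.9 V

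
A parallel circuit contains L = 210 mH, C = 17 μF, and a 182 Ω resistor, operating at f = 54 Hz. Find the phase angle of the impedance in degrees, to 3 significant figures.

56.4°

ω = 2πf = 339.3 rad/s
X_L = ωL = 71.3 Ω
X_C = 1/(ωC) = 173 Ω
Parallel: admittances add. Y = 1/R + 1/(jωL) + jωC
Y = (0.00549 − j0.00827) S
|Y| = 0.00993 S → |Z| = 1/|Y| = 101 Ω, ∠Z = −∠Y = 56.4°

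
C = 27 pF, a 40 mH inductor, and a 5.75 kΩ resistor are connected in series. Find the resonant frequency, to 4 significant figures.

153.1 kHz

ω₀ = 1/√(LC) = 1/√(0.04 × 2.7e-11) = 962300 rad/s
f₀ = ω₀/(2π) = 153.1 kHz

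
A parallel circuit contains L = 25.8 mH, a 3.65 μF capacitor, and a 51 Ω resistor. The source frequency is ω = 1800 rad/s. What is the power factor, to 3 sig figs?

0.795

X_L = ωL = 46.4 Ω
X_C = 1/(ωC) = 152 Ω
Parallel: admittances add. Y = 1/R + 1/(jωL) + jωC
Y = (0.0196 − j0.0150) S
|Y| = 0.0247 S → |Z| = 1/|Y| = 40.5 Ω, ∠Z = −∠Y = 37.3°
cos φ = cos(37.3°) = 0.795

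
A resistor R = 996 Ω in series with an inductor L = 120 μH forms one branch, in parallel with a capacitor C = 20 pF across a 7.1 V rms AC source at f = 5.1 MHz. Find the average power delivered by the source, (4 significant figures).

3.182 mW

ω = 2πf = 3.204e+07 rad/s
X_L = ωL = 3845 Ω
X_C = 1/(ωC) = 1560 Ω
Branch 1 (R+jX_L): Z₁ = 996.0 + j3845 Ω, |Z₁| = 3972 Ω
Branch 2 (−jX_C): Z₂ = −j1560 Ω
Parallel: Z = Z₁Z₂/(Z₁+Z₂), |Z| = 2487 Ω, ∠Z = -80.97°
I = V/|Z| = 2.855 mA
P = VI cos φ = 7.1 × 0.002855 × cos(-80.97°) = 3.182 mW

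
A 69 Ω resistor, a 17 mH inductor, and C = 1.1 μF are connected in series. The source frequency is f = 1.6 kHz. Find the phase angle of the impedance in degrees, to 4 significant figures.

ω = 2πf = 10050 rad/s
X_L = ωL = 170.9 Ω
X_C = 1/(ωC) = 90.43 Ω
Net reactance X = X_L − X_C = 80.47 Ω
Z = 69.00 + j80.47 Ω
|Z| = √(69.00² + 80.47²) = 106.0 Ω
∠Z = arctan(80.47/69.00) = 49.39°

49.39°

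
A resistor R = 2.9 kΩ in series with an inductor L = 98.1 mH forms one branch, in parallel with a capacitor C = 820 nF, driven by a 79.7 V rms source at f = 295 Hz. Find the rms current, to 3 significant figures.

123 mA

ω = 2πf = 1854 rad/s
X_L = ωL = 182 Ω
X_C = 1/(ωC) = 658 Ω
Branch 1 (R+jX_L): Z₁ = 2900 + j182 Ω, |Z₁| = 2910 Ω
Branch 2 (−jX_C): Z₂ = −j658 Ω
Parallel: Z = Z₁Z₂/(Z₁+Z₂), |Z| = 651 Ω, ∠Z = -77.1°
I = V/|Z| = 79.7/651 = 123 mA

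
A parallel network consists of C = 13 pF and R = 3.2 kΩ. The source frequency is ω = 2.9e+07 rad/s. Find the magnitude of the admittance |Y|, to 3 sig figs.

490 μS

X_C = 1/(ωC) = 2650 Ω
Parallel: admittances add. Y = 1/R + jωC
Y = (0.000313 + j0.000377) S
|Y| = 0.000490 S → |Z| = 1/|Y| = 2040 Ω, ∠Z = −∠Y = -50.3°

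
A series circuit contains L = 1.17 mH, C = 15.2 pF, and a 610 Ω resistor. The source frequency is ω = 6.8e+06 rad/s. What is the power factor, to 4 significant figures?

0.3344

X_L = ωL = 7956 Ω
X_C = 1/(ωC) = 9675 Ω
Net reactance X = X_L − X_C = -1719 Ω
Z = 610.0 − j1719 Ω
|Z| = √(610.0² + 1719²) = 1824 Ω
∠Z = arctan(-1719/610.0) = -70.46°
cos φ = cos(-70.46°) = 0.3344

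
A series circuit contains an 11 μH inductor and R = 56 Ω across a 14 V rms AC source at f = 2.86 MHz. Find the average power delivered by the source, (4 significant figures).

ω = 2πf = 1.797e+07 rad/s
X_L = ωL = 197.7 Ω
Z = 56.00 + j197.7 Ω
|Z| = √(56.00² + 197.7²) = 205.4 Ω
∠Z = arctan(197.7/56.00) = 74.18°
I = V/|Z| = 68.14 mA
P = VI cos φ = 14 × 0.06814 × cos(74.18°) = 260.0 mW

260.0 mW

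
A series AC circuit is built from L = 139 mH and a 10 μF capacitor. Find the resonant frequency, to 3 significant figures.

ω₀ = 1/√(LC) = 1/√(0.139 × 1e-05) = 848.2 rad/s
f₀ = ω₀/(2π) = 135 Hz

135 Hz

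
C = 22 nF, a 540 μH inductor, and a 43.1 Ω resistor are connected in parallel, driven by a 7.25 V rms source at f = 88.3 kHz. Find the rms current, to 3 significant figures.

180 mA

ω = 2πf = 554800 rad/s
X_L = ωL = 300 Ω
X_C = 1/(ωC) = 81.9 Ω
Parallel: admittances add. Y = 1/R + 1/(jωL) + jωC
Y = (0.0232 + j0.00887) S
|Y| = 0.0248 S → |Z| = 1/|Y| = 40.3 Ω, ∠Z = −∠Y = -20.9°
I = V/|Z| = 7.25/40.3 = 180 mA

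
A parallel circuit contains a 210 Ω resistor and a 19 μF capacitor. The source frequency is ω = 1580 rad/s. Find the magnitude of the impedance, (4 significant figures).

X_C = 1/(ωC) = 33.31 Ω
Parallel: admittances add. Y = 1/R + jωC
Y = (0.004762 + j0.03002) S
|Y| = 0.03040 S → |Z| = 1/|Y| = 32.90 Ω, ∠Z = −∠Y = -80.99°

32.90 Ω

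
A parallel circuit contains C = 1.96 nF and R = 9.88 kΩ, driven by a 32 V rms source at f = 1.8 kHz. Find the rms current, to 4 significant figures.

ω = 2πf = 11310 rad/s
X_C = 1/(ωC) = 45110 Ω
Parallel: admittances add. Y = 1/R + jωC
Y = (0.0001012 + j2.217e-05) S
|Y| = 0.0001036 S → |Z| = 1/|Y| = 9651 Ω, ∠Z = −∠Y = -12.35°
I = V/|Z| = 32/9651 = 3.316 mA

3.316 mA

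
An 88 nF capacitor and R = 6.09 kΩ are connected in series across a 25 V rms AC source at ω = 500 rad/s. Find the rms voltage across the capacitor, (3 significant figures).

24.1 V

X_C = 1/(ωC) = 22700 Ω
Z = 6090 − j22700 Ω
|Z| = √(6090² + 22700²) = 23500 Ω
I = V/|Z| = 1.06 mA
V_C = I·|Z_C| = 0.00106 × 22700 = 24.1 V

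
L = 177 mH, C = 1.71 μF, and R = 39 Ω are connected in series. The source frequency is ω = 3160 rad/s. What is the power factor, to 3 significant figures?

0.104

X_L = ωL = 559 Ω
X_C = 1/(ωC) = 185 Ω
Net reactance X = X_L − X_C = 374 Ω
Z = 39.0 + j374 Ω
|Z| = √(39.0² + 374²) = 376 Ω
∠Z = arctan(374/39.0) = 84.1°
cos φ = cos(84.1°) = 0.104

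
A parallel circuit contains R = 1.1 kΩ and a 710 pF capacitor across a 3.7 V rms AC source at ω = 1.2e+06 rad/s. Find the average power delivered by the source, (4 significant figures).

X_C = 1/(ωC) = 1174 Ω
Parallel: admittances add. Y = 1/R + jωC
Y = (0.0009091 + j0.0008520) S
|Y| = 0.001246 S → |Z| = 1/|Y| = 802.6 Ω, ∠Z = −∠Y = -43.14°
I = V/|Z| = 4.610 mA
P = VI cos φ = 3.7 × 0.004610 × cos(-43.14°) = 12.45 mW

12.45 mW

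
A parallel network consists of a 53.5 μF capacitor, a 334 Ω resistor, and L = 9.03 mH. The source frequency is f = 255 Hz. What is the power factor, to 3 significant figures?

0.177

ω = 2πf = 1602 rad/s
X_L = ωL = 14.5 Ω
X_C = 1/(ωC) = 11.7 Ω
Parallel: admittances add. Y = 1/R + 1/(jωL) + jωC
Y = (0.00299 + j0.0166) S
|Y| = 0.0169 S → |Z| = 1/|Y| = 59.3 Ω, ∠Z = −∠Y = -79.8°
cos φ = cos(-79.8°) = 0.177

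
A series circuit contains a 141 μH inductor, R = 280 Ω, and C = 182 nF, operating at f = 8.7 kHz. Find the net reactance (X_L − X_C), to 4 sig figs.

ω = 2πf = 54660 rad/s
X_L = ωL = 7.708 Ω
X_C = 1/(ωC) = 100.5 Ω
X = 7.708 − 100.5 = -92.81 Ω

-92.81 Ω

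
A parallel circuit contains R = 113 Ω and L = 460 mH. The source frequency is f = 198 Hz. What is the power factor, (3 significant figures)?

ω = 2πf = 1244 rad/s
X_L = ωL = 572 Ω
Parallel: admittances add. Y = 1/R + 1/(jωL)
Y = (0.00885 − j0.00175) S
|Y| = 0.00902 S → |Z| = 1/|Y| = 111 Ω, ∠Z = −∠Y = 11.2°
cos φ = cos(11.2°) = 0.981

0.981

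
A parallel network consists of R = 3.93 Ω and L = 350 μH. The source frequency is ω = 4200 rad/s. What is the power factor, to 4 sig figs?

X_L = ωL = 1.470 Ω
Parallel: admittances add. Y = 1/R + 1/(jωL)
Y = (0.2545 − j0.6803) S
|Y| = 0.7263 S → |Z| = 1/|Y| = 1.377 Ω, ∠Z = −∠Y = 69.49°
cos φ = cos(69.49°) = 0.3503

0.3503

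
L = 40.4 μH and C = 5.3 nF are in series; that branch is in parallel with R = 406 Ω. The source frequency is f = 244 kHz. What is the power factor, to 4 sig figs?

ω = 2πf = 1.533e+06 rad/s
X_L = ωL = 61.94 Ω
X_C = 1/(ωC) = 123.1 Ω
Branch 1: Z₁ = R = 406.0 Ω
Branch 2 (series LC): Z₂ = j(X_L − X_C) = −j61.13 Ω
Parallel: Z = Z₁Z₂/(Z₁+Z₂), |Z| = 60.45 Ω, ∠Z = -81.44°
cos φ = cos(-81.44°) = 0.1489

0.1489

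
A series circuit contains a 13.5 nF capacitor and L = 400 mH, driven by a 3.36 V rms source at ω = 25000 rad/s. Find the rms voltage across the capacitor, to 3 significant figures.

1.41 V

X_L = ωL = 10000 Ω
X_C = 1/(ωC) = 2960 Ω
Net reactance X = X_L − X_C = 7040 Ω
Z = j7040 Ω
|Z| = √(0² + 7040²) = 7040 Ω
I = V/|Z| = 477 μA
V_C = I·|Z_C| = 0.000477 × 2960 = 1.41 V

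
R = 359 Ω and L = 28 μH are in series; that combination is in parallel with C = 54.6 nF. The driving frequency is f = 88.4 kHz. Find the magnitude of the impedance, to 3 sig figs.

ω = 2πf = 555400 rad/s
X_L = ωL = 15.6 Ω
X_C = 1/(ωC) = 33.0 Ω
Branch 1 (R+jX_L): Z₁ = 359 + j15.6 Ω, |Z₁| = 359 Ω
Branch 2 (−jX_C): Z₂ = −j33.0 Ω
Parallel: Z = Z₁Z₂/(Z₁+Z₂), |Z| = 33.0 Ω, ∠Z = -84.7°

33.0 Ω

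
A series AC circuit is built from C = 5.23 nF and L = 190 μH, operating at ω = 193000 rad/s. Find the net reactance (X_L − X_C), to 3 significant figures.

-954 Ω

X_L = ωL = 36.7 Ω
X_C = 1/(ωC) = 991 Ω
X = 36.7 − 991 = -954 Ω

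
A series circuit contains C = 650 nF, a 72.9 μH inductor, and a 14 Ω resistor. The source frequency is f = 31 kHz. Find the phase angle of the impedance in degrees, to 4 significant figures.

24.23°

ω = 2πf = 194800 rad/s
X_L = ωL = 14.20 Ω
X_C = 1/(ωC) = 7.899 Ω
Net reactance X = X_L − X_C = 6.301 Ω
Z = 14.00 + j6.301 Ω
|Z| = √(14.00² + 6.301²) = 15.35 Ω
∠Z = arctan(6.301/14.00) = 24.23°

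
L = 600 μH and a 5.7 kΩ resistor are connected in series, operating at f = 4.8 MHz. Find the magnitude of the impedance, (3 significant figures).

19000 Ω

ω = 2πf = 3.016e+07 rad/s
X_L = ωL = 18100 Ω
Z = 5700 + j18100 Ω
|Z| = √(5700² + 18100²) = 19000 Ω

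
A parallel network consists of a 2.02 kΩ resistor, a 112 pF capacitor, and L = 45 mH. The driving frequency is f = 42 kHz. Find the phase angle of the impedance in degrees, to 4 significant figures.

ω = 2πf = 263900 rad/s
X_L = ωL = 11880 Ω
X_C = 1/(ωC) = 33830 Ω
Parallel: admittances add. Y = 1/R + 1/(jωL) + jωC
Y = (0.0004950 − j5.465e-05) S
|Y| = 0.0004981 S → |Z| = 1/|Y| = 2008 Ω, ∠Z = −∠Y = 6.300°

6.300°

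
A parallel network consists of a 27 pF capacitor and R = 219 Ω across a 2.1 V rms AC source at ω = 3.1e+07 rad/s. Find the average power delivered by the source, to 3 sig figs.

X_C = 1/(ωC) = 1190 Ω
Parallel: admittances add. Y = 1/R + jωC
Y = (0.00457 + j0.000837) S
|Y| = 0.00464 S → |Z| = 1/|Y| = 215 Ω, ∠Z = −∠Y = -10.4°
I = V/|Z| = 9.75 mA
P = VI cos φ = 2.1 × 0.00975 × cos(-10.4°) = 20.1 mW

20.1 mW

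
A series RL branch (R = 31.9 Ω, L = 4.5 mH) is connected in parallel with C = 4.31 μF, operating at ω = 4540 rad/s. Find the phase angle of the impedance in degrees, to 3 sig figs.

-13.5°

X_L = ωL = 20.4 Ω
X_C = 1/(ωC) = 51.1 Ω
Branch 1 (R+jX_L): Z₁ = 31.9 + j20.4 Ω, |Z₁| = 37.9 Ω
Branch 2 (−jX_C): Z₂ = −j51.1 Ω
Parallel: Z = Z₁Z₂/(Z₁+Z₂), |Z| = 43.7 Ω, ∠Z = -13.5°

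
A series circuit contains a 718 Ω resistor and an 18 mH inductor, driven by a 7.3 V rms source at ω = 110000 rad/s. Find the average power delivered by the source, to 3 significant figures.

8.63 mW

X_L = ωL = 1980 Ω
Z = 718 + j1980 Ω
|Z| = √(718² + 1980²) = 2110 Ω
∠Z = arctan(1980/718) = 70.1°
I = V/|Z| = 3.47 mA
P = VI cos φ = 7.3 × 0.00347 × cos(70.1°) = 8.63 mW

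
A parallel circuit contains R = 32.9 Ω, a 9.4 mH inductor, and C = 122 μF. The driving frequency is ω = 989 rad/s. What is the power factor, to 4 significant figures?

X_L = ωL = 9.297 Ω
X_C = 1/(ωC) = 8.288 Ω
Parallel: admittances add. Y = 1/R + 1/(jωL) + jωC
Y = (0.03040 + j0.01309) S
|Y| = 0.03309 S → |Z| = 1/|Y| = 30.22 Ω, ∠Z = −∠Y = -23.30°
cos φ = cos(-23.30°) = 0.9184

0.9184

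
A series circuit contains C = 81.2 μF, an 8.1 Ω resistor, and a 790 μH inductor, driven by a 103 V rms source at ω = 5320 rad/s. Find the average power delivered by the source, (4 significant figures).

X_L = ωL = 4.203 Ω
X_C = 1/(ωC) = 2.315 Ω
Net reactance X = X_L − X_C = 1.888 Ω
Z = 8.100 + j1.888 Ω
|Z| = √(8.100² + 1.888²) = 8.317 Ω
∠Z = arctan(1.888/8.100) = 13.12°
I = V/|Z| = 12.38 A
P = VI cos φ = 103 × 12.38 × cos(13.12°) = 1.242 kW

1.242 kW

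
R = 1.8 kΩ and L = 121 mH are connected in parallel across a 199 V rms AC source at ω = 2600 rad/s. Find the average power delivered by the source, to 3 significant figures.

X_L = ωL = 315 Ω
Parallel: admittances add. Y = 1/R + 1/(jωL)
Y = (0.000556 − j0.00318) S
|Y| = 0.00323 S → |Z| = 1/|Y| = 310 Ω, ∠Z = −∠Y = 80.1°
I = V/|Z| = 642 mA
P = VI cos φ = 199 × 0.642 × cos(80.1°) = 22.0 W

22.0 W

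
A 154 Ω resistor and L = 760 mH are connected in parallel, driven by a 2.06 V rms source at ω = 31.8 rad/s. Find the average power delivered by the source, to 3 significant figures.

X_L = ωL = 24.2 Ω
Parallel: admittances add. Y = 1/R + 1/(jωL)
Y = (0.00649 − j0.0414) S
|Y| = 0.0419 S → |Z| = 1/|Y| = 23.9 Ω, ∠Z = −∠Y = 81.1°
I = V/|Z| = 86.3 mA
P = VI cos φ = 2.06 × 0.0863 × cos(81.1°) = 27.6 mW

27.6 mW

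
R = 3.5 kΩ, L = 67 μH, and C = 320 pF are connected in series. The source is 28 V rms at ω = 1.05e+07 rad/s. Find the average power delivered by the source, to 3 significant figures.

X_L = ωL = 704 Ω
X_C = 1/(ωC) = 298 Ω
Net reactance X = X_L − X_C = 406 Ω
Z = 3500 + j406 Ω
|Z| = √(3500² + 406²) = 3520 Ω
∠Z = arctan(406/3500) = 6.61°
I = V/|Z| = 7.95 mA
P = VI cos φ = 28 × 0.00795 × cos(6.61°) = 221 mW

221 mW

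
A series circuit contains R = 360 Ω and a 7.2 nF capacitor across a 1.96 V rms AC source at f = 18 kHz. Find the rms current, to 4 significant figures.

1.532 mA

ω = 2πf = 113100 rad/s
X_C = 1/(ωC) = 1228 Ω
Z = 360.0 − j1228 Ω
|Z| = √(360.0² + 1228²) = 1280 Ω
I = V/|Z| = 1.96/1280 = 1.532 mA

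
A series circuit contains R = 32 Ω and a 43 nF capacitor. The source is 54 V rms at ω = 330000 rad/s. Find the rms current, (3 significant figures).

698 mA

X_C = 1/(ωC) = 70.5 Ω
Z = 32.0 − j70.5 Ω
|Z| = √(32.0² + 70.5²) = 77.4 Ω
I = V/|Z| = 54/77.4 = 698 mA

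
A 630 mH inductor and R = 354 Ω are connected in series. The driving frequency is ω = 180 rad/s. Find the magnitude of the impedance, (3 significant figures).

X_L = ωL = 113 Ω
Z = 354 + j113 Ω
|Z| = √(354² + 113²) = 372 Ω

372 Ω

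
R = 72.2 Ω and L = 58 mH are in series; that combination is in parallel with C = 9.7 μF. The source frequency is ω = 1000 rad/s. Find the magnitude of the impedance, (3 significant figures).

112 Ω

X_L = ωL = 58.0 Ω
X_C = 1/(ωC) = 103 Ω
Branch 1 (R+jX_L): Z₁ = 72.2 + j58.0 Ω, |Z₁| = 92.6 Ω
Branch 2 (−jX_C): Z₂ = −j103 Ω
Parallel: Z = Z₁Z₂/(Z₁+Z₂), |Z| = 112 Ω, ∠Z = -19.2°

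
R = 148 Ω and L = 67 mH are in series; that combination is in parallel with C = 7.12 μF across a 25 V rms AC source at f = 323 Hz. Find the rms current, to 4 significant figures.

ω = 2πf = 2029 rad/s
X_L = ωL = 136.0 Ω
X_C = 1/(ωC) = 69.21 Ω
Branch 1 (R+jX_L): Z₁ = 148.0 + j136.0 Ω, |Z₁| = 201.0 Ω
Branch 2 (−jX_C): Z₂ = −j69.21 Ω
Parallel: Z = Z₁Z₂/(Z₁+Z₂), |Z| = 85.66 Ω, ∠Z = -71.71°
I = V/|Z| = 25/85.66 = 291.8 mA

291.8 mA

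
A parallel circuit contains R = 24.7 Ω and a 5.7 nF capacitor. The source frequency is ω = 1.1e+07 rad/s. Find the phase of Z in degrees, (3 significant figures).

-57.1°

X_C = 1/(ωC) = 15.9 Ω
Parallel: admittances add. Y = 1/R + jωC
Y = (0.0405 + j0.0627) S
|Y| = 0.0746 S → |Z| = 1/|Y| = 13.4 Ω, ∠Z = −∠Y = -57.1°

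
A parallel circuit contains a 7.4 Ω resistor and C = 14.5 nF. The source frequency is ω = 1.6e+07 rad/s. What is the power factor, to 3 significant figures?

0.503

X_C = 1/(ωC) = 4.31 Ω
Parallel: admittances add. Y = 1/R + jωC
Y = (0.135 + j0.232) S
|Y| = 0.268 S → |Z| = 1/|Y| = 3.72 Ω, ∠Z = −∠Y = -59.8°
cos φ = cos(-59.8°) = 0.503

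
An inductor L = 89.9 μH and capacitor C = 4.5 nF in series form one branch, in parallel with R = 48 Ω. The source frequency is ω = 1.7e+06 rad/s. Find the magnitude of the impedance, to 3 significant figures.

X_L = ωL = 153 Ω
X_C = 1/(ωC) = 131 Ω
Branch 1: Z₁ = R = 48.0 Ω
Branch 2 (series LC): Z₂ = j(X_L − X_C) = j22.1 Ω
Parallel: Z = Z₁Z₂/(Z₁+Z₂), |Z| = 20.1 Ω, ∠Z = 65.3°

20.1 Ω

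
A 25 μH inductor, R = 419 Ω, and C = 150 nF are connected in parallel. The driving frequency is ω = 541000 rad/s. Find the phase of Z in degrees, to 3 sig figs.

X_L = ωL = 13.5 Ω
X_C = 1/(ωC) = 12.3 Ω
Parallel: admittances add. Y = 1/R + 1/(jωL) + jωC
Y = (0.00239 + j0.00721) S
|Y| = 0.00760 S → |Z| = 1/|Y| = 132 Ω, ∠Z = −∠Y = -71.7°

-71.7°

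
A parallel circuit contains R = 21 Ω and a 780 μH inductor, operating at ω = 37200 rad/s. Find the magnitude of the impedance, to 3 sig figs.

X_L = ωL = 29.0 Ω
Parallel: admittances add. Y = 1/R + 1/(jωL)
Y = (0.0476 − j0.0345) S
|Y| = 0.0588 S → |Z| = 1/|Y| = 17.0 Ω, ∠Z = −∠Y = 35.9°

17.0 Ω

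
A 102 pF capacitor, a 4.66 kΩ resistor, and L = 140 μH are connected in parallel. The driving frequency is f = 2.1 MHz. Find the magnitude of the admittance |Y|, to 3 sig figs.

ω = 2πf = 1.319e+07 rad/s
X_L = ωL = 1850 Ω
X_C = 1/(ωC) = 743 Ω
Parallel: admittances add. Y = 1/R + 1/(jωL) + jωC
Y = (0.000215 + j0.000805) S
|Y| = 0.000833 S → |Z| = 1/|Y| = 1200 Ω, ∠Z = −∠Y = -75.1°

833 μS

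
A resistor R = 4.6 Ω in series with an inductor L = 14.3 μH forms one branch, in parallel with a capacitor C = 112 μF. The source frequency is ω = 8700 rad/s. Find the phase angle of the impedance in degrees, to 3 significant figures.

-77.4°

X_L = ωL = 0.124 Ω
X_C = 1/(ωC) = 1.03 Ω
Branch 1 (R+jX_L): Z₁ = 4.60 + j0.124 Ω, |Z₁| = 4.60 Ω
Branch 2 (−jX_C): Z₂ = −j1.03 Ω
Parallel: Z = Z₁Z₂/(Z₁+Z₂), |Z| = 1.01 Ω, ∠Z = -77.4°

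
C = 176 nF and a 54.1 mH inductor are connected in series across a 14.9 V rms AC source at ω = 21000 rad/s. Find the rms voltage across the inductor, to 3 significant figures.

19.6 V

X_L = ωL = 1140 Ω
X_C = 1/(ωC) = 271 Ω
Net reactance X = X_L − X_C = 866 Ω
Z = j866 Ω
|Z| = √(0² + 866²) = 866 Ω
I = V/|Z| = 17.2 mA
V_L = I·|Z_L| = 0.0172 × 1140 = 19.6 V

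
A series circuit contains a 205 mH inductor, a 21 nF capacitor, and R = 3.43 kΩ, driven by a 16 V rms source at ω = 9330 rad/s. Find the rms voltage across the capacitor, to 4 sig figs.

17.43 V

X_L = ωL = 1913 Ω
X_C = 1/(ωC) = 5104 Ω
Net reactance X = X_L − X_C = -3191 Ω
Z = 3430 − j3191 Ω
|Z| = √(3430² + 3191²) = 4685 Ω
I = V/|Z| = 3.415 mA
V_C = I·|Z_C| = 0.003415 × 5104 = 17.43 V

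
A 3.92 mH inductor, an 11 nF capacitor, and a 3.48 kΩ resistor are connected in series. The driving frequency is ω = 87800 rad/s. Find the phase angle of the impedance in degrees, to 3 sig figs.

X_L = ωL = 344 Ω
X_C = 1/(ωC) = 1040 Ω
Net reactance X = X_L − X_C = -691 Ω
Z = 3480 − j691 Ω
|Z| = √(3480² + 691²) = 3550 Ω
∠Z = arctan(-691/3480) = -11.2°

-11.2°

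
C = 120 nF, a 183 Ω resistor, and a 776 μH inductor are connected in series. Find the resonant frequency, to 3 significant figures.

16.5 kHz

ω₀ = 1/√(LC) = 1/√(0.000776 × 1.2e-07) = 103600 rad/s
f₀ = ω₀/(2π) = 16.5 kHz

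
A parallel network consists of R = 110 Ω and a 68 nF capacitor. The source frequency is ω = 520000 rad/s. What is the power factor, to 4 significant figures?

0.2490

X_C = 1/(ωC) = 28.28 Ω
Parallel: admittances add. Y = 1/R + jωC
Y = (0.009091 + j0.03536) S
|Y| = 0.03651 S → |Z| = 1/|Y| = 27.39 Ω, ∠Z = −∠Y = -75.58°
cos φ = cos(-75.58°) = 0.2490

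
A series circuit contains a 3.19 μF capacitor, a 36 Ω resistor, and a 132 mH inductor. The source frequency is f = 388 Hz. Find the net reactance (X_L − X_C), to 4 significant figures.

ω = 2πf = 2438 rad/s
X_L = ωL = 321.8 Ω
X_C = 1/(ωC) = 128.6 Ω
X = 321.8 − 128.6 = 193.2 Ω

193.2 Ω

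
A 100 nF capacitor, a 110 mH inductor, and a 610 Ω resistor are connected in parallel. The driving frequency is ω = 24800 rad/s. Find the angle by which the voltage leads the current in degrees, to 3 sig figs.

X_L = ωL = 2730 Ω
X_C = 1/(ωC) = 403 Ω
Parallel: admittances add. Y = 1/R + 1/(jωL) + jωC
Y = (0.00164 + j0.00211) S
|Y| = 0.00267 S → |Z| = 1/|Y| = 374 Ω, ∠Z = −∠Y = -52.2°

-52.2°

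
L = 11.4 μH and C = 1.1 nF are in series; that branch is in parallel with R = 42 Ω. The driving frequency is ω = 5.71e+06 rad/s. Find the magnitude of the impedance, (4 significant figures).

38.35 Ω

X_L = ωL = 65.09 Ω
X_C = 1/(ωC) = 159.2 Ω
Branch 1: Z₁ = R = 42.00 Ω
Branch 2 (series LC): Z₂ = j(X_L − X_C) = −j94.12 Ω
Parallel: Z = Z₁Z₂/(Z₁+Z₂), |Z| = 38.35 Ω, ∠Z = -24.05°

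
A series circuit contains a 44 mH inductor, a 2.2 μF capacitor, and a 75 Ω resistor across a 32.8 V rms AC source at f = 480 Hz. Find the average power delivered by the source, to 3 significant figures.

13.6 W

ω = 2πf = 3016 rad/s
X_L = ωL = 133 Ω
X_C = 1/(ωC) = 151 Ω
Net reactance X = X_L − X_C = -18.0 Ω
Z = 75.0 − j18.0 Ω
|Z| = √(75.0² + 18.0²) = 77.1 Ω
∠Z = arctan(-18.0/75.0) = -13.5°
I = V/|Z| = 425 mA
P = VI cos φ = 32.8 × 0.425 × cos(-13.5°) = 13.6 W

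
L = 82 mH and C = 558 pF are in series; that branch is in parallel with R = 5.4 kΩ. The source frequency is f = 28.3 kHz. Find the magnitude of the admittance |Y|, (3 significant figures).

289 μS

ω = 2πf = 177800 rad/s
X_L = ωL = 14600 Ω
X_C = 1/(ωC) = 10100 Ω
Branch 1: Z₁ = R = 5400 Ω
Branch 2 (series LC): Z₂ = j(X_L − X_C) = j4500 Ω
Parallel: Z = Z₁Z₂/(Z₁+Z₂), |Z| = 3460 Ω, ∠Z = 50.2°
|Y| = 1/|Z| = 289 μS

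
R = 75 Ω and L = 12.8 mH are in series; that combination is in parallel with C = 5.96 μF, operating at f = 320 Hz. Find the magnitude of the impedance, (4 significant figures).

ω = 2πf = 2011 rad/s
X_L = ωL = 25.74 Ω
X_C = 1/(ωC) = 83.45 Ω
Branch 1 (R+jX_L): Z₁ = 75.00 + j25.74 Ω, |Z₁| = 79.29 Ω
Branch 2 (−jX_C): Z₂ = −j83.45 Ω
Parallel: Z = Z₁Z₂/(Z₁+Z₂), |Z| = 69.92 Ω, ∠Z = -33.48°

69.92 Ω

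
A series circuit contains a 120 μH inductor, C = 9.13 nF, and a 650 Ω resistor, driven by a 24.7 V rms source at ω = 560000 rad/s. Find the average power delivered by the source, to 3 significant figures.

903 mW

X_L = ωL = 67.2 Ω
X_C = 1/(ωC) = 196 Ω
Net reactance X = X_L − X_C = -128 Ω
Z = 650 − j128 Ω
|Z| = √(650² + 128²) = 663 Ω
∠Z = arctan(-128/650) = -11.2°
I = V/|Z| = 37.3 mA
P = VI cos φ = 24.7 × 0.0373 × cos(-11.2°) = 903 mW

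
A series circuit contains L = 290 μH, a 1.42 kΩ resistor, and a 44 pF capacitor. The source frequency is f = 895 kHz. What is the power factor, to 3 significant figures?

ω = 2πf = 5.623e+06 rad/s
X_L = ωL = 1630 Ω
X_C = 1/(ωC) = 4040 Ω
Net reactance X = X_L − X_C = -2410 Ω
Z = 1420 − j2410 Ω
|Z| = √(1420² + 2410²) = 2800 Ω
∠Z = arctan(-2410/1420) = -59.5°
cos φ = cos(-59.5°) = 0.508

0.508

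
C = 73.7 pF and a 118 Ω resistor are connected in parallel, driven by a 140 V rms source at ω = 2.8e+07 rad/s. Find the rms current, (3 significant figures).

X_C = 1/(ωC) = 485 Ω
Parallel: admittances add. Y = 1/R + jωC
Y = (0.00847 + j0.00206) S
|Y| = 0.00872 S → |Z| = 1/|Y| = 115 Ω, ∠Z = −∠Y = -13.7°
I = V/|Z| = 140/115 = 1.22 A

1.22 A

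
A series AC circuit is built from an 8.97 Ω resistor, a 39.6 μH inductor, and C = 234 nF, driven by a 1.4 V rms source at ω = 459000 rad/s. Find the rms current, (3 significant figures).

111 mA

X_L = ωL = 18.2 Ω
X_C = 1/(ωC) = 9.31 Ω
Net reactance X = X_L − X_C = 8.87 Ω
Z = 8.97 + j8.87 Ω
|Z| = √(8.97² + 8.87²) = 12.6 Ω
I = V/|Z| = 1.4/12.6 = 111 mA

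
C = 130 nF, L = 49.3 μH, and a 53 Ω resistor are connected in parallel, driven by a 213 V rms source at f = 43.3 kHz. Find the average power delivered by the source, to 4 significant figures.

ω = 2πf = 272100 rad/s
X_L = ωL = 13.41 Ω
X_C = 1/(ωC) = 28.27 Ω
Parallel: admittances add. Y = 1/R + 1/(jωL) + jωC
Y = (0.01887 − j0.03919) S
|Y| = 0.04349 S → |Z| = 1/|Y| = 22.99 Ω, ∠Z = −∠Y = 64.29°
I = V/|Z| = 9.264 A
P = VI cos φ = 213 × 9.264 × cos(64.29°) = 856.0 W

856.0 W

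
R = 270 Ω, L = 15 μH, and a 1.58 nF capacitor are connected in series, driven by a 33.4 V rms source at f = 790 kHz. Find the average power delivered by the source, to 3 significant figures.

ω = 2πf = 4.964e+06 rad/s
X_L = ωL = 74.5 Ω
X_C = 1/(ωC) = 128 Ω
Net reactance X = X_L − X_C = -53.1 Ω
Z = 270 − j53.1 Ω
|Z| = √(270² + 53.1²) = 275 Ω
∠Z = arctan(-53.1/270) = -11.1°
I = V/|Z| = 121 mA
P = VI cos φ = 33.4 × 0.121 × cos(-11.1°) = 3.98 W

3.98 W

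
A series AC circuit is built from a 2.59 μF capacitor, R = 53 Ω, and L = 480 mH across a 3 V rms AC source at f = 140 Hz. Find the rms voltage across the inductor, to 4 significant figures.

22.80 V

ω = 2πf = 879.6 rad/s
X_L = ωL = 422.2 Ω
X_C = 1/(ωC) = 438.9 Ω
Net reactance X = X_L − X_C = -16.70 Ω
Z = 53.00 − j16.70 Ω
|Z| = √(53.00² + 16.70²) = 55.57 Ω
I = V/|Z| = 53.99 mA
V_L = I·|Z_L| = 0.05399 × 422.2 = 22.80 V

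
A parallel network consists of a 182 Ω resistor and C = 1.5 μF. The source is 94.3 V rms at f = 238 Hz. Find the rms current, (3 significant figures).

ω = 2πf = 1495 rad/s
X_C = 1/(ωC) = 446 Ω
Parallel: admittances add. Y = 1/R + jωC
Y = (0.00549 + j0.00224) S
|Y| = 0.00593 S → |Z| = 1/|Y| = 168 Ω, ∠Z = −∠Y = -22.2°
I = V/|Z| = 94.3/168 = 560 mA

560 mA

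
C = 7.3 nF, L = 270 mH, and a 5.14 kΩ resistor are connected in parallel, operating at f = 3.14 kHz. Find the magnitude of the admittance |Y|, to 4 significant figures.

199.4 μS

ω = 2πf = 19730 rad/s
X_L = ωL = 5327 Ω
X_C = 1/(ωC) = 6943 Ω
Parallel: admittances add. Y = 1/R + 1/(jωL) + jωC
Y = (0.0001946 − j4.37e-05) S
|Y| = 0.0001994 S → |Z| = 1/|Y| = 5015 Ω, ∠Z = −∠Y = 12.66°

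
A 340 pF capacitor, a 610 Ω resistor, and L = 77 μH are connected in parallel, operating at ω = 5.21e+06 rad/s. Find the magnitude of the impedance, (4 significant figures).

558.3 Ω

X_L = ωL = 401.2 Ω
X_C = 1/(ωC) = 564.5 Ω
Parallel: admittances add. Y = 1/R + 1/(jωL) + jωC
Y = (0.001639 − j0.0007213) S
|Y| = 0.001791 S → |Z| = 1/|Y| = 558.3 Ω, ∠Z = −∠Y = 23.75°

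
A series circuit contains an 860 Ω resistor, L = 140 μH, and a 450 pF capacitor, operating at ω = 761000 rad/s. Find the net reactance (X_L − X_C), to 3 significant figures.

-2810 Ω

X_L = ωL = 107 Ω
X_C = 1/(ωC) = 2920 Ω
X = 107 − 2920 = -2810 Ω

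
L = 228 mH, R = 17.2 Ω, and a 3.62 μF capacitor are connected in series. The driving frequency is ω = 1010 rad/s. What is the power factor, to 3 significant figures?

0.370

X_L = ωL = 230 Ω
X_C = 1/(ωC) = 274 Ω
Net reactance X = X_L − X_C = -43.2 Ω
Z = 17.2 − j43.2 Ω
|Z| = √(17.2² + 43.2²) = 46.5 Ω
∠Z = arctan(-43.2/17.2) = -68.3°
cos φ = cos(-68.3°) = 0.370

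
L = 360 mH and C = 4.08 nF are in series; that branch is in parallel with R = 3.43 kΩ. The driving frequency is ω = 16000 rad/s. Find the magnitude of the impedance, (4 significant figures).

X_L = ωL = 5760 Ω
X_C = 1/(ωC) = 15320 Ω
Branch 1: Z₁ = R = 3430 Ω
Branch 2 (series LC): Z₂ = j(X_L − X_C) = −j9559 Ω
Parallel: Z = Z₁Z₂/(Z₁+Z₂), |Z| = 3228 Ω, ∠Z = -19.74°

3228 Ω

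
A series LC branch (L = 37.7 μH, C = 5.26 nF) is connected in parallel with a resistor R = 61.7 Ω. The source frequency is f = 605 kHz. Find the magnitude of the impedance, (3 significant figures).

ω = 2πf = 3.801e+06 rad/s
X_L = ωL = 143 Ω
X_C = 1/(ωC) = 50.0 Ω
Branch 1: Z₁ = R = 61.7 Ω
Branch 2 (series LC): Z₂ = j(X_L − X_C) = j93.3 Ω
Parallel: Z = Z₁Z₂/(Z₁+Z₂), |Z| = 51.5 Ω, ∠Z = 33.5°

51.5 Ω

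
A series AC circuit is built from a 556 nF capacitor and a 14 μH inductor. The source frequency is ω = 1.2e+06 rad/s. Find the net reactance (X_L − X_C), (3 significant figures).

15.3 Ω

X_L = ωL = 16.8 Ω
X_C = 1/(ωC) = 1.50 Ω
X = 16.8 − 1.50 = 15.3 Ω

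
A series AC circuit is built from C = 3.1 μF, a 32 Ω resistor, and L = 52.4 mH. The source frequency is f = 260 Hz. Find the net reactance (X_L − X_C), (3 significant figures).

-112 Ω

ω = 2πf = 1634 rad/s
X_L = ωL = 85.6 Ω
X_C = 1/(ωC) = 197 Ω
X = 85.6 − 197 = -112 Ω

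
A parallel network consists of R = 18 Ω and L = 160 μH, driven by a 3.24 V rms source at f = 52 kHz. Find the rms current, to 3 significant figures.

190 mA

ω = 2πf = 326700 rad/s
X_L = ωL = 52.3 Ω
Parallel: admittances add. Y = 1/R + 1/(jωL)
Y = (0.0556 − j0.0191) S
|Y| = 0.0588 S → |Z| = 1/|Y| = 17.0 Ω, ∠Z = −∠Y = 19.0°
I = V/|Z| = 3.24/17.0 = 190 mA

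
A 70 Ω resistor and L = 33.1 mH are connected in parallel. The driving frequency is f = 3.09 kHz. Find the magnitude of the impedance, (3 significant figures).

ω = 2πf = 19420 rad/s
X_L = ωL = 643 Ω
Parallel: admittances add. Y = 1/R + 1/(jωL)
Y = (0.0143 − j0.00156) S
|Y| = 0.0144 S → |Z| = 1/|Y| = 69.6 Ω, ∠Z = −∠Y = 6.22°

69.6 Ω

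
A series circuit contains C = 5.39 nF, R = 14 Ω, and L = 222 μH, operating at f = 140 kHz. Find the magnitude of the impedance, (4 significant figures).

20.98 Ω

ω = 2πf = 879600 rad/s
X_L = ωL = 195.3 Ω
X_C = 1/(ωC) = 210.9 Ω
Net reactance X = X_L − X_C = -15.63 Ω
Z = 14.00 − j15.63 Ω
|Z| = √(14.00² + 15.63²) = 20.98 Ω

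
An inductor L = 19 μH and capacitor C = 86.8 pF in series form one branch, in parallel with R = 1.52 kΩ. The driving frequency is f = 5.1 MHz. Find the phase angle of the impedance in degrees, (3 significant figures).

ω = 2πf = 3.204e+07 rad/s
X_L = ωL = 609 Ω
X_C = 1/(ωC) = 360 Ω
Branch 1: Z₁ = R = 1520 Ω
Branch 2 (series LC): Z₂ = j(X_L − X_C) = j249 Ω
Parallel: Z = Z₁Z₂/(Z₁+Z₂), |Z| = 246 Ω, ∠Z = 80.7°

80.7°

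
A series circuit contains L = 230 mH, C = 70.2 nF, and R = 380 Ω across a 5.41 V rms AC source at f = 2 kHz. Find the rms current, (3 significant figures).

3.01 mA

ω = 2πf = 12570 rad/s
X_L = ωL = 2890 Ω
X_C = 1/(ωC) = 1130 Ω
Net reactance X = X_L − X_C = 1760 Ω
Z = 380 + j1760 Ω
|Z| = √(380² + 1760²) = 1800 Ω
I = V/|Z| = 5.41/1800 = 3.01 mA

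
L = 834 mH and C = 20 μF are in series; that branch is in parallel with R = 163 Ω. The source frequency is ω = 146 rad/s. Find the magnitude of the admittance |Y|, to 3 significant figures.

7.63 mS

X_L = ωL = 122 Ω
X_C = 1/(ωC) = 342 Ω
Branch 1: Z₁ = R = 163 Ω
Branch 2 (series LC): Z₂ = j(X_L − X_C) = −j221 Ω
Parallel: Z = Z₁Z₂/(Z₁+Z₂), |Z| = 131 Ω, ∠Z = -36.4°
|Y| = 1/|Z| = 7.63 mS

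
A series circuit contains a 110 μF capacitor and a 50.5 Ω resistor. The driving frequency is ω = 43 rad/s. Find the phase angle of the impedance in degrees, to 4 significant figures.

-76.57°

X_C = 1/(ωC) = 211.4 Ω
Z = 50.50 − j211.4 Ω
|Z| = √(50.50² + 211.4²) = 217.4 Ω
∠Z = arctan(-211.4/50.50) = -76.57°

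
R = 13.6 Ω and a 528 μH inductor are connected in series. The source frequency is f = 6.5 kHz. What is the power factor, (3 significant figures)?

ω = 2πf = 40840 rad/s
X_L = ωL = 21.6 Ω
Z = 13.6 + j21.6 Ω
|Z| = √(13.6² + 21.6²) = 25.5 Ω
∠Z = arctan(21.6/13.6) = 57.8°
cos φ = cos(57.8°) = 0.533

0.533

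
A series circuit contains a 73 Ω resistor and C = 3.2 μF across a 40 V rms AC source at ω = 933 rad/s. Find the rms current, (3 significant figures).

X_C = 1/(ωC) = 335 Ω
Z = 73.0 − j335 Ω
|Z| = √(73.0² + 335²) = 343 Ω
I = V/|Z| = 40/343 = 117 mA

117 mA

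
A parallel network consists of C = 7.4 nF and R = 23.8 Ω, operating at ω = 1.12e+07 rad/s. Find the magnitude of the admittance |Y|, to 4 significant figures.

92.92 mS

X_C = 1/(ωC) = 12.07 Ω
Parallel: admittances add. Y = 1/R + jωC
Y = (0.04202 + j0.08288) S
|Y| = 0.09292 S → |Z| = 1/|Y| = 10.76 Ω, ∠Z = −∠Y = -63.12°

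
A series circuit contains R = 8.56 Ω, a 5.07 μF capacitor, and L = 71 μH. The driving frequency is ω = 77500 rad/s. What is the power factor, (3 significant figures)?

0.945

X_L = ωL = 5.50 Ω
X_C = 1/(ωC) = 2.55 Ω
Net reactance X = X_L − X_C = 2.96 Ω
Z = 8.56 + j2.96 Ω
|Z| = √(8.56² + 2.96²) = 9.06 Ω
∠Z = arctan(2.96/8.56) = 19.1°
cos φ = cos(19.1°) = 0.945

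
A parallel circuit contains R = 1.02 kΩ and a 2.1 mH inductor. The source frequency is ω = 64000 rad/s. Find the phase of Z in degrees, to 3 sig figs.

82.5°

X_L = ωL = 134 Ω
Parallel: admittances add. Y = 1/R + 1/(jωL)
Y = (0.000980 − j0.00744) S
|Y| = 0.00750 S → |Z| = 1/|Y| = 133 Ω, ∠Z = −∠Y = 82.5°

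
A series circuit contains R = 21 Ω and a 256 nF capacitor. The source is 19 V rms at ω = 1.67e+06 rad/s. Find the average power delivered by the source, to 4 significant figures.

X_C = 1/(ωC) = 2.339 Ω
Z = 21.00 − j2.339 Ω
|Z| = √(21.00² + 2.339²) = 21.13 Ω
∠Z = arctan(-2.339/21.00) = -6.356°
I = V/|Z| = 899.2 mA
P = VI cos φ = 19 × 0.8992 × cos(-6.356°) = 16.98 W

16.98 W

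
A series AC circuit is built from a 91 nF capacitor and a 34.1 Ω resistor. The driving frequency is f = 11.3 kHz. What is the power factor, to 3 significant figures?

0.215

ω = 2πf = 71000 rad/s
X_C = 1/(ωC) = 155 Ω
Z = 34.1 − j155 Ω
|Z| = √(34.1² + 155²) = 158 Ω
∠Z = arctan(-155/34.1) = -77.6°
cos φ = cos(-77.6°) = 0.215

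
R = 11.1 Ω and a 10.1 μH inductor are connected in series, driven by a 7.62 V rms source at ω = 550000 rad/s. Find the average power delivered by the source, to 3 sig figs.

4.18 W

X_L = ωL = 5.55 Ω
Z = 11.1 + j5.55 Ω
|Z| = √(11.1² + 5.55²) = 12.4 Ω
∠Z = arctan(5.55/11.1) = 26.6°
I = V/|Z| = 614 mA
P = VI cos φ = 7.62 × 0.614 × cos(26.6°) = 4.18 W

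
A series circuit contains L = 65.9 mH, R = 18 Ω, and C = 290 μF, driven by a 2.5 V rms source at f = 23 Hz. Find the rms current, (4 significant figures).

ω = 2πf = 144.5 rad/s
X_L = ωL = 9.523 Ω
X_C = 1/(ωC) = 23.86 Ω
Net reactance X = X_L − X_C = -14.34 Ω
Z = 18.00 − j14.34 Ω
|Z| = √(18.00² + 14.34²) = 23.01 Ω
I = V/|Z| = 2.5/23.01 = 108.6 mA

108.6 mA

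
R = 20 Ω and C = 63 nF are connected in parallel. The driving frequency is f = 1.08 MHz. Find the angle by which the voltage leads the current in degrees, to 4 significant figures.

ω = 2πf = 6.786e+06 rad/s
X_C = 1/(ωC) = 2.339 Ω
Parallel: admittances add. Y = 1/R + jωC
Y = (0.05000 + j0.4275) S
|Y| = 0.4304 S → |Z| = 1/|Y| = 2.323 Ω, ∠Z = −∠Y = -83.33°

-83.33°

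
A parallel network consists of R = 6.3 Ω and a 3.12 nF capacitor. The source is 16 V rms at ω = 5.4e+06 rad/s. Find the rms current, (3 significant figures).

2.55 A

X_C = 1/(ωC) = 59.4 Ω
Parallel: admittances add. Y = 1/R + jωC
Y = (0.159 + j0.0168) S
|Y| = 0.160 S → |Z| = 1/|Y| = 6.26 Ω, ∠Z = −∠Y = -6.06°
I = V/|Z| = 16/6.26 = 2.55 A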